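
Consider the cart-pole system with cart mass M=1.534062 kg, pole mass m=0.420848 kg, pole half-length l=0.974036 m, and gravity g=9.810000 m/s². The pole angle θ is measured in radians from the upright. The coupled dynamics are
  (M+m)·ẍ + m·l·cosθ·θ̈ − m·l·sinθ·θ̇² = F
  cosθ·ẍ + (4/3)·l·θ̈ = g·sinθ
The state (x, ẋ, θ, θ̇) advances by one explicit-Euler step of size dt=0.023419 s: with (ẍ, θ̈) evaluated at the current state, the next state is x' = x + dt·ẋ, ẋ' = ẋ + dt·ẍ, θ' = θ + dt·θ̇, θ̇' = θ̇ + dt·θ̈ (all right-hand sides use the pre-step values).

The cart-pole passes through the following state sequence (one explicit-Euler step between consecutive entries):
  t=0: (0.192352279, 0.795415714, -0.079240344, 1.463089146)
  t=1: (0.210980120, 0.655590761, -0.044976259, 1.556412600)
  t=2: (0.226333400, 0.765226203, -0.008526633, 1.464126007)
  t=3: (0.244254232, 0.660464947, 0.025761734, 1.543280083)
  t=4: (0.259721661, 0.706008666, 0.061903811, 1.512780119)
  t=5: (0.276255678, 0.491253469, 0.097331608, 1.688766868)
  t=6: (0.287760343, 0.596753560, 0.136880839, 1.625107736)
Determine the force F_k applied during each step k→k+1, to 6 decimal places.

F_0 = -9.974094 N
F_1 = 7.582776 N
F_2 = -7.352048 N
F_3 = 3.242943 N
F_4 = -14.910274 N
F_5 = 7.584051 N

step 0→1:
  ẍ = (ẋ'−ẋ)/dt = (0.655590761−0.795415714)/0.023419 = -5.970577
  θ̈ = (θ̇'−θ̇)/dt = (1.556412600−1.463089146)/0.023419 = 3.984946
  sinθ=-0.079157, cosθ=0.996862
  F = (M+m)·ẍ + m·l·cosθ·θ̈ − m·l·sinθ·θ̇² = -11.671942 + 1.628388 − -0.069460 = -9.974094
step 1→2:
  ẍ = (ẋ'−ẋ)/dt = (0.765226203−0.655590761)/0.023419 = 4.681474
  θ̈ = (θ̇'−θ̇)/dt = (1.464126007−1.556412600)/0.023419 = -3.940672
  sinθ=-0.044961, cosθ=0.998989
  F = (M+m)·ẍ + m·l·cosθ·θ̈ − m·l·sinθ·θ̇² = 9.151861 + -1.613731 − -0.044646 = 7.582776
step 2→3:
  ẍ = (ẋ'−ẋ)/dt = (0.660464947−0.765226203)/0.023419 = -4.473345
  θ̈ = (θ̇'−θ̇)/dt = (1.543280083−1.464126007)/0.023419 = 3.379908
  sinθ=-0.008527, cosθ=0.999964
  F = (M+m)·ẍ + m·l·cosθ·θ̈ − m·l·sinθ·θ̇² = -8.744986 + 1.385445 − -0.007493 = -7.352048
step 3→4:
  ẍ = (ẋ'−ẋ)/dt = (0.706008666−0.660464947)/0.023419 = 1.944734
  θ̈ = (θ̇'−θ̇)/dt = (1.512780119−1.543280083)/0.023419 = -1.302360
  sinθ=0.025759, cosθ=0.999668
  F = (M+m)·ẍ + m·l·cosθ·θ̈ − m·l·sinθ·θ̇² = 3.801779 + -0.533688 − 0.025149 = 3.242943
step 4→5:
  ẍ = (ẋ'−ẋ)/dt = (0.491253469−0.706008666)/0.023419 = -9.170127
  θ̈ = (θ̇'−θ̇)/dt = (1.688766868−1.512780119)/0.023419 = 7.514700
  sinθ=0.061864, cosθ=0.998085
  F = (M+m)·ẍ + m·l·cosθ·θ̈ − m·l·sinθ·θ̇² = -17.926772 + 3.074534 − 0.058035 = -14.910274
step 5→6:
  ẍ = (ẋ'−ẋ)/dt = (0.596753560−0.491253469)/0.023419 = 4.504893
  θ̈ = (θ̇'−θ̇)/dt = (1.625107736−1.688766868)/0.023419 = -2.718269
  sinθ=0.097178, cosθ=0.995267
  F = (M+m)·ẍ + m·l·cosθ·θ̈ − m·l·sinθ·θ̇² = 8.806660 + -1.109002 − 0.113608 = 7.584051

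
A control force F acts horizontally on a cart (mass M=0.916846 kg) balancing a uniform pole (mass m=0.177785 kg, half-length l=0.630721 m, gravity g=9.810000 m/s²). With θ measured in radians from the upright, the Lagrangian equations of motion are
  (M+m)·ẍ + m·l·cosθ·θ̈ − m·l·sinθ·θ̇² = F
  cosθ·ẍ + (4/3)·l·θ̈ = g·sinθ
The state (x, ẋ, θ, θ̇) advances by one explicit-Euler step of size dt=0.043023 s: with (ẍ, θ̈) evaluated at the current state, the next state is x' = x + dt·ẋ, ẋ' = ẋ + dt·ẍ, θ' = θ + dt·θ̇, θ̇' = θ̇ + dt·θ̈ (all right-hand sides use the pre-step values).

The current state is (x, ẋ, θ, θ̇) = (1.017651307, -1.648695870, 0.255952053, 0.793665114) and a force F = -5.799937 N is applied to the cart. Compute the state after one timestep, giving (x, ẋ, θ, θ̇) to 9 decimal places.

sinθ=0.253166561, cosθ=0.967422706
temp = (F + m·l·θ̇²·sinθ)/(M+m) = (-5.799937 + 0.017881886)/1.094631 = -5.282195656
θ̈ = (g·sinθ − cosθ·temp)/(l·(4/3 − m·cos²θ/(M+m))) = 10.191653343
ẍ = temp − m·l·θ̈·cosθ/(M+m) = -6.292205447
Euler: x'=1.017651307+0.043023·-1.648695870=0.946719465, ẋ'=-1.648695870+0.043023·-6.292205447=-1.919405425
       θ'=0.255952053+0.043023·0.793665114=0.290097907, θ̇'=0.793665114+0.043023·10.191653343=1.232140616

(0.946719465, -1.919405425, 0.290097907, 1.232140616)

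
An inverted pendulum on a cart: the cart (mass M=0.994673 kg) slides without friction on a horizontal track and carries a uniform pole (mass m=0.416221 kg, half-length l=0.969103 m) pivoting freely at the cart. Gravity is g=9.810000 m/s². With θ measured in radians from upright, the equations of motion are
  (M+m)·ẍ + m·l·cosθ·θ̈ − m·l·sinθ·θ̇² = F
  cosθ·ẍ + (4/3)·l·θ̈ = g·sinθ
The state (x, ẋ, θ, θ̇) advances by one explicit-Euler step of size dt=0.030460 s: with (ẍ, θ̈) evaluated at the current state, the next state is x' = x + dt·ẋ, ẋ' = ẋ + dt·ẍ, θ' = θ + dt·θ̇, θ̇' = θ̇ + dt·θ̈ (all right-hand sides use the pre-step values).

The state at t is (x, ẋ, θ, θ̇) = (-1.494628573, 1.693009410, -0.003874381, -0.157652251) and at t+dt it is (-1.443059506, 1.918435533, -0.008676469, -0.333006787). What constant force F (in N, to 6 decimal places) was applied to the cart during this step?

ẍ = (ẋ'−ẋ)/dt = (1.918435533−1.693009410)/0.030460 = 7.400726
θ̈ = (θ̇'−θ̇)/dt = (-0.333006787−-0.157652251)/0.030460 = -5.756879
sinθ=-0.003874, cosθ=0.999992
F = (M+m)·ẍ + m·l·cosθ·θ̈ − m·l·sinθ·θ̇² = 10.441640 + -2.322083 − -0.000039 = 8.119596

F = 8.119596 N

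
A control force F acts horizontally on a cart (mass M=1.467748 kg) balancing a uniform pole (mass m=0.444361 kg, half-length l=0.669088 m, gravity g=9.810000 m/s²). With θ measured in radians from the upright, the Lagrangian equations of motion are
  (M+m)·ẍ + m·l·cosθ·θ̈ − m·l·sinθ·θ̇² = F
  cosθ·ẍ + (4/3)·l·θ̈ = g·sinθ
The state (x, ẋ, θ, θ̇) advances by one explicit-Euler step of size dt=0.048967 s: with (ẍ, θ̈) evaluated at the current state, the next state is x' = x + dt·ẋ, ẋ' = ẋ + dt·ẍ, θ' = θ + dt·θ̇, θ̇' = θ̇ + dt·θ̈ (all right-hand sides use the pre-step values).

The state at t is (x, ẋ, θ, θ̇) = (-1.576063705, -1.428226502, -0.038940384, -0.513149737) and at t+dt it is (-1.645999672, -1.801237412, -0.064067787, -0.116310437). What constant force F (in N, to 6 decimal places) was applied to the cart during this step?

ẍ = (ẋ'−ẋ)/dt = (-1.801237412−-1.428226502)/0.048967 = -7.617598
θ̈ = (θ̇'−θ̇)/dt = (-0.116310437−-0.513149737)/0.048967 = 8.104219
sinθ=-0.038931, cosθ=0.999242
F = (M+m)·ẍ + m·l·cosθ·θ̈ − m·l·sinθ·θ̇² = -14.565677 + 2.407692 − -0.003048 = -12.154937

F = -12.154937 N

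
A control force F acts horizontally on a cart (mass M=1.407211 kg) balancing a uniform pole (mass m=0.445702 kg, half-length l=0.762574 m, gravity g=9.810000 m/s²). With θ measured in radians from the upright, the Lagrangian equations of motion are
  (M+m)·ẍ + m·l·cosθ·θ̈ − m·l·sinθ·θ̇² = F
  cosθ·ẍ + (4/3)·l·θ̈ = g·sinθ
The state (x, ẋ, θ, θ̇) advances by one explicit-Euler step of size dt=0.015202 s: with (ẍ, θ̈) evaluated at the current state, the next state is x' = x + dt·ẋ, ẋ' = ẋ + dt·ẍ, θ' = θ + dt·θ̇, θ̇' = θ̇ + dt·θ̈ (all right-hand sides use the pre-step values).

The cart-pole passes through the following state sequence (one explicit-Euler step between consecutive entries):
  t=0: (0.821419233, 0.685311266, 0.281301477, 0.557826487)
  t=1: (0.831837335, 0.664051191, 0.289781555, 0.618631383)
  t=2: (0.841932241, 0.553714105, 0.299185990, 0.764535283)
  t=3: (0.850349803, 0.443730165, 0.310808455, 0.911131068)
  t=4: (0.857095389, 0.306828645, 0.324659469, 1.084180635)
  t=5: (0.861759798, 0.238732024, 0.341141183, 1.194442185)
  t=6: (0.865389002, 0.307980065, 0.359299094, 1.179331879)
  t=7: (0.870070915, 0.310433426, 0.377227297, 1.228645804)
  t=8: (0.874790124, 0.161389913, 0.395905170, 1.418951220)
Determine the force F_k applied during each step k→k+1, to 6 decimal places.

step 0→1:
  ẍ = (ẋ'−ẋ)/dt = (0.664051191−0.685311266)/0.015202 = -1.398505
  θ̈ = (θ̇'−θ̇)/dt = (0.618631383−0.557826487)/0.015202 = 3.999796
  sinθ=0.277606, cosθ=0.960695
  F = (M+m)·ẍ + m·l·cosθ·θ̈ − m·l·sinθ·θ̇² = -2.591308 + 1.306020 − 0.029360 = -1.314648
step 1→2:
  ẍ = (ẋ'−ẋ)/dt = (0.553714105−0.664051191)/0.015202 = -7.258064
  θ̈ = (θ̇'−θ̇)/dt = (0.764535283−0.618631383)/0.015202 = 9.597678
  sinθ=0.285743, cosθ=0.958306
  F = (M+m)·ẍ + m·l·cosθ·θ̈ − m·l·sinθ·θ̇² = -13.448561 + 3.126058 − 0.037168 = -10.359670
step 2→3:
  ẍ = (ẋ'−ẋ)/dt = (0.443730165−0.553714105)/0.015202 = -7.234834
  θ̈ = (θ̇'−θ̇)/dt = (0.911131068−0.764535283)/0.015202 = 9.643191
  sinθ=0.294742, cosθ=0.955577
  F = (M+m)·ẍ + m·l·cosθ·θ̈ − m·l·sinθ·θ̇² = -13.405517 + 3.131936 − 0.058555 = -10.332136
step 3→4:
  ẍ = (ẋ'−ẋ)/dt = (0.306828645−0.443730165)/0.015202 = -9.005494
  θ̈ = (θ̇'−θ̇)/dt = (1.084180635−0.911131068)/0.015202 = 11.383342
  sinθ=0.305828, cosθ=0.952087
  F = (M+m)·ẍ + m·l·cosθ·θ̈ − m·l·sinθ·θ̇² = -16.686397 + 3.683603 − 0.086291 = -13.089085
step 4→5:
  ẍ = (ẋ'−ẋ)/dt = (0.238732024−0.306828645)/0.015202 = -4.479451
  θ̈ = (θ̇'−θ̇)/dt = (1.194442185−1.084180635)/0.015202 = 7.253095
  sinθ=0.318986, cosθ=0.947759
  F = (M+m)·ẍ + m·l·cosθ·θ̈ − m·l·sinθ·θ̇² = -8.300034 + 2.336405 − 0.127439 = -6.091068
step 5→6:
  ẍ = (ẋ'−ẋ)/dt = (0.307980065−0.238732024)/0.015202 = 4.555193
  θ̈ = (θ̇'−θ̇)/dt = (1.179331879−1.194442185)/0.015202 = -0.993968
  sinθ=0.334563, cosθ=0.942373
  F = (M+m)·ẍ + m·l·cosθ·θ̈ − m·l·sinθ·θ̇² = 8.440376 + -0.318363 − 0.162231 = 7.959782
step 6→7:
  ẍ = (ẋ'−ẋ)/dt = (0.310433426−0.307980065)/0.015202 = 0.161384
  θ̈ = (θ̇'−θ̇)/dt = (1.228645804−1.179331879)/0.015202 = 3.243910
  sinθ=0.351618, cosθ=0.936144
  F = (M+m)·ẍ + m·l·cosθ·θ̈ − m·l·sinθ·θ̇² = 0.299031 + 1.032138 − 0.166215 = 1.164954
step 7→8:
  ẍ = (ẋ'−ẋ)/dt = (0.161389913−0.310433426)/0.015202 = -9.804204
  θ̈ = (θ̇'−θ̇)/dt = (1.418951220−1.228645804)/0.015202 = 12.518446
  sinθ=0.368344, cosθ=0.929690
  F = (M+m)·ẍ + m·l·cosθ·θ̈ − m·l·sinθ·θ̇² = -18.166338 + 3.955623 − 0.188988 = -14.399702

F_0 = -1.314648 N
F_1 = -10.359670 N
F_2 = -10.332136 N
F_3 = -13.089085 N
F_4 = -6.091068 N
F_5 = 7.959782 N
F_6 = 1.164954 N
F_7 = -14.399702 N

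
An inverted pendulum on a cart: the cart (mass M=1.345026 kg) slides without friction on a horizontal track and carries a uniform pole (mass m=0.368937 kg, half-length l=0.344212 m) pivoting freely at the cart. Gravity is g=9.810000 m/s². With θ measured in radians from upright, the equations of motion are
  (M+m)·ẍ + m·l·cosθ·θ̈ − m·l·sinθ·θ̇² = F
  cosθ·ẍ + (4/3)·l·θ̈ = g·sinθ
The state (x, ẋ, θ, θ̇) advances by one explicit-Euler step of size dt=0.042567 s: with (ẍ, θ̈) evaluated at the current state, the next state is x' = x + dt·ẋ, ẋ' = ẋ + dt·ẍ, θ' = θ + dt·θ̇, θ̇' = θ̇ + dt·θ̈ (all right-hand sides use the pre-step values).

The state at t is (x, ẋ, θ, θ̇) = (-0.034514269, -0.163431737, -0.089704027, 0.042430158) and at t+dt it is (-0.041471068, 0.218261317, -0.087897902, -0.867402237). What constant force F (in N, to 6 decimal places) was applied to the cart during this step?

ẍ = (ẋ'−ẋ)/dt = (0.218261317−-0.163431737)/0.042567 = 8.966877
θ̈ = (θ̇'−θ̇)/dt = (-0.867402237−0.042430158)/0.042567 = -21.374125
sinθ=-0.089584, cosθ=0.995979
F = (M+m)·ẍ + m·l·cosθ·θ̈ − m·l·sinθ·θ̇² = 15.368895 + -2.703441 − -0.000020 = 12.665475

F = 12.665475 N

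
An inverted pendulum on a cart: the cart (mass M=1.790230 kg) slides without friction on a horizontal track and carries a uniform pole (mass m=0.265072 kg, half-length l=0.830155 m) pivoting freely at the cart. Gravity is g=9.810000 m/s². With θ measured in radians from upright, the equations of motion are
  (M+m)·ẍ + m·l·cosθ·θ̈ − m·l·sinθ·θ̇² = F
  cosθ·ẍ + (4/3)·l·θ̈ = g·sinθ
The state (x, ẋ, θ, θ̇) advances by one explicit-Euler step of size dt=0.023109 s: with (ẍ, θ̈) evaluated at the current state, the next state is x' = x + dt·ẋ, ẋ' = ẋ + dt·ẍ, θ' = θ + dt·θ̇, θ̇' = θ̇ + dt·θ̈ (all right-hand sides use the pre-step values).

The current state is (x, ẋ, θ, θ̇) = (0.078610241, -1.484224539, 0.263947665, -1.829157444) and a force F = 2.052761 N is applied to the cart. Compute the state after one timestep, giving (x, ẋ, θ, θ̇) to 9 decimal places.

(0.044311296, -1.462553669, 0.221677666, -1.794624115)

sinθ=0.260893523, cosθ=0.965367583
temp = (F + m·l·θ̇²·sinθ)/(M+m) = (2.052761 + 0.192082817)/2.055302 = 1.092220908
θ̈ = (g·sinθ − cosθ·temp)/(l·(4/3 − m·cos²θ/(M+m))) = 1.494367089
ẍ = temp − m·l·θ̈·cosθ/(M+m) = 0.937767533
Euler: x'=0.078610241+0.023109·-1.484224539=0.044311296, ẋ'=-1.484224539+0.023109·0.937767533=-1.462553669
       θ'=0.263947665+0.023109·-1.829157444=0.221677666, θ̇'=-1.829157444+0.023109·1.494367089=-1.794624115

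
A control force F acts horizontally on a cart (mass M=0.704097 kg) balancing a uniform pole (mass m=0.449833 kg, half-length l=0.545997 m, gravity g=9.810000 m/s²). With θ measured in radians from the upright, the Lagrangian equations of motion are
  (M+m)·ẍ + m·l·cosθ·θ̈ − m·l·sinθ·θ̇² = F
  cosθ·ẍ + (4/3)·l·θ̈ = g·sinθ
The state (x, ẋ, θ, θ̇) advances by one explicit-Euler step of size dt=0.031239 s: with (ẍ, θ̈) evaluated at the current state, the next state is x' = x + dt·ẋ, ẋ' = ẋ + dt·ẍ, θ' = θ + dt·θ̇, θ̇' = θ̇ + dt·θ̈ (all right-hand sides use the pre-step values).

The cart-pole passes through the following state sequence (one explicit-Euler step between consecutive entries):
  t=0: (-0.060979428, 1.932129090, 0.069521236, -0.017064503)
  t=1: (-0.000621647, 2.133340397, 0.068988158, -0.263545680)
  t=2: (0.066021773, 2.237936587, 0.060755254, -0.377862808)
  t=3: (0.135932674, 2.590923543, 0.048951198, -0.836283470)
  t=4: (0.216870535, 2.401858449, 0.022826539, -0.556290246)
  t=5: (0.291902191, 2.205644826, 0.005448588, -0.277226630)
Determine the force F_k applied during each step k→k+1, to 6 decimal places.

F_0 = 5.499287 N
F_1 = 2.965831 N
F_2 = 9.439224 N
F_3 = -4.793508 N
F_4 = -5.056139 N

step 0→1:
  ẍ = (ẋ'−ẋ)/dt = (2.133340397−1.932129090)/0.031239 = 6.441029
  θ̈ = (θ̇'−θ̇)/dt = (-0.263545680−-0.017064503)/0.031239 = -7.890175
  sinθ=0.069465, cosθ=0.997584
  F = (M+m)·ẍ + m·l·cosθ·θ̈ − m·l·sinθ·θ̇² = 7.432497 + -1.933205 − 0.000005 = 5.499287
step 1→2:
  ẍ = (ẋ'−ẋ)/dt = (2.237936587−2.133340397)/0.031239 = 3.348257
  θ̈ = (θ̇'−θ̇)/dt = (-0.377862808−-0.263545680)/0.031239 = -3.659436
  sinθ=0.068933, cosθ=0.997621
  F = (M+m)·ẍ + m·l·cosθ·θ̈ − m·l·sinθ·θ̇² = 3.863654 + -0.896647 − 0.001176 = 2.965831
step 2→3:
  ẍ = (ẋ'−ẋ)/dt = (2.590923543−2.237936587)/0.031239 = 11.299560
  θ̈ = (θ̇'−θ̇)/dt = (-0.836283470−-0.377862808)/0.031239 = -14.674627
  sinθ=0.060718, cosθ=0.998155
  F = (M+m)·ẍ + m·l·cosθ·θ̈ − m·l·sinθ·θ̇² = 13.038901 + -3.597548 − 0.002129 = 9.439224
step 3→4:
  ẍ = (ẋ'−ẋ)/dt = (2.401858449−2.590923543)/0.031239 = -6.052213
  θ̈ = (θ̇'−θ̇)/dt = (-0.556290246−-0.836283470)/0.031239 = 8.962938
  sinθ=0.048932, cosθ=0.998802
  F = (M+m)·ẍ + m·l·cosθ·θ̈ − m·l·sinθ·θ̇² = -6.983831 + 2.198728 − 0.008405 = -4.793508
step 4→5:
  ẍ = (ẋ'−ẋ)/dt = (2.205644826−2.401858449)/0.031239 = -6.281047
  θ̈ = (θ̇'−θ̇)/dt = (-0.277226630−-0.556290246)/0.031239 = 8.933180
  sinθ=0.022825, cosθ=0.999739
  F = (M+m)·ẍ + m·l·cosθ·θ̈ − m·l·sinθ·θ̇² = -7.247888 + 2.193484 − 0.001735 = -5.056139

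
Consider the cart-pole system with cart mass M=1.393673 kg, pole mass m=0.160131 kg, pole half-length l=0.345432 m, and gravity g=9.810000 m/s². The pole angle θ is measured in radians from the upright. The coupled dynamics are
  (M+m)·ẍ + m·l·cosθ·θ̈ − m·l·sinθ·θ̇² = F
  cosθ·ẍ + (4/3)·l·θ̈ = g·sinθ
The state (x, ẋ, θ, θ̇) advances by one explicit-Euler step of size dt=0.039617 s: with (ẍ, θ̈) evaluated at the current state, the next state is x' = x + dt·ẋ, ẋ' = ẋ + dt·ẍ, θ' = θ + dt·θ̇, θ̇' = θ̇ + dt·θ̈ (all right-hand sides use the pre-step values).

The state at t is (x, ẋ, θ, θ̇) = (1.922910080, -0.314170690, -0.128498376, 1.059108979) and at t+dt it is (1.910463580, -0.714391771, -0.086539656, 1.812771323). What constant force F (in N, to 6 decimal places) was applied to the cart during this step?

F = -14.645366 N

ẍ = (ẋ'−ẋ)/dt = (-0.714391771−-0.314170690)/0.039617 = -10.102256
θ̈ = (θ̇'−θ̇)/dt = (1.812771323−1.059108979)/0.039617 = 19.023711
sinθ=-0.128145, cosθ=0.991755
F = (M+m)·ẍ + m·l·cosθ·θ̈ − m·l·sinθ·θ̇² = -15.696926 + 1.043609 − -0.007951 = -14.645366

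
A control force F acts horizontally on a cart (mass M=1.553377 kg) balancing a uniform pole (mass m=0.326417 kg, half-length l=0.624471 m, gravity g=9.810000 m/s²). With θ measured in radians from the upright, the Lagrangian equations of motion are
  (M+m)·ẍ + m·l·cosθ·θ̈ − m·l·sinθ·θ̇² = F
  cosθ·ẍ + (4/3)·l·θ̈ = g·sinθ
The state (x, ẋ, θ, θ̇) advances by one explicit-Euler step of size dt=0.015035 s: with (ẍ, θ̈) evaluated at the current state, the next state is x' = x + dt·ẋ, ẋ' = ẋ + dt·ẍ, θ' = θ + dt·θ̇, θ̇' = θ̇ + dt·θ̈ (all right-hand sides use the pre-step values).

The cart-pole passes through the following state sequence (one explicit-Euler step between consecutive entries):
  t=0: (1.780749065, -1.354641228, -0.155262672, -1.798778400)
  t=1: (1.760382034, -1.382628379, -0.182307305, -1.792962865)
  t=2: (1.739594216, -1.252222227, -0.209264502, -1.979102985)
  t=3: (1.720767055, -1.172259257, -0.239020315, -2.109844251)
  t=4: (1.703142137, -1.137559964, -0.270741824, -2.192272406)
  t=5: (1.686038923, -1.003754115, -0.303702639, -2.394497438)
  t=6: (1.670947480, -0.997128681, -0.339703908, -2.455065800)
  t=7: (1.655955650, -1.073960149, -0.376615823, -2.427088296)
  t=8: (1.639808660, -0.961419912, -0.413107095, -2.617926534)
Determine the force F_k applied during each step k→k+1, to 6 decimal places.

step 0→1:
  ẍ = (ẋ'−ẋ)/dt = (-1.382628379−-1.354641228)/0.015035 = -1.861467
  θ̈ = (θ̇'−θ̇)/dt = (-1.792962865−-1.798778400)/0.015035 = 0.386800
  sinθ=-0.154640, cosθ=0.987971
  F = (M+m)·ẍ + m·l·cosθ·θ̈ − m·l·sinθ·θ̇² = -3.499174 + 0.077896 − -0.101991 = -3.319287
step 1→2:
  ẍ = (ẋ'−ẋ)/dt = (-1.252222227−-1.382628379)/0.015035 = 8.673505
  θ̈ = (θ̇'−θ̇)/dt = (-1.979102985−-1.792962865)/0.015035 = -12.380454
  sinθ=-0.181299, cosθ=0.983428
  F = (M+m)·ẍ + m·l·cosθ·θ̈ − m·l·sinθ·θ̇² = 16.304403 + -2.481785 − -0.118802 = 13.941420
step 2→3:
  ẍ = (ẋ'−ẋ)/dt = (-1.172259257−-1.252222227)/0.015035 = 5.318455
  θ̈ = (θ̇'−θ̇)/dt = (-2.109844251−-1.979102985)/0.015035 = -8.695794
  sinθ=-0.207741, cosθ=0.978184
  F = (M+m)·ẍ + m·l·cosθ·θ̈ − m·l·sinθ·θ̇² = 9.997600 + -1.733863 − -0.165861 = 8.429597
step 3→4:
  ẍ = (ẋ'−ẋ)/dt = (-1.137559964−-1.172259257)/0.015035 = 2.307901
  θ̈ = (θ̇'−θ̇)/dt = (-2.192272406−-2.109844251)/0.015035 = -5.482418
  sinθ=-0.236751, cosθ=0.971570
  F = (M+m)·ẍ + m·l·cosθ·θ̈ − m·l·sinθ·θ̇² = 4.338379 + -1.085754 − -0.214821 = 3.467446
step 4→5:
  ẍ = (ẋ'−ẋ)/dt = (-1.003754115−-1.137559964)/0.015035 = 8.899624
  θ̈ = (θ̇'−θ̇)/dt = (-2.394497438−-2.192272406)/0.015035 = -13.450285
  sinθ=-0.267446, cosθ=0.963573
  F = (M+m)·ẍ + m·l·cosθ·θ̈ − m·l·sinθ·θ̇² = 16.729460 + -2.641807 − -0.262006 = 14.349659
step 5→6:
  ẍ = (ẋ'−ẋ)/dt = (-0.997128681−-1.003754115)/0.015035 = 0.440667
  θ̈ = (θ̇'−θ̇)/dt = (-2.455065800−-2.394497438)/0.015035 = -4.028491
  sinθ=-0.299055, cosθ=0.954236
  F = (M+m)·ẍ + m·l·cosθ·θ̈ − m·l·sinθ·θ̇² = 0.828364 + -0.783580 − -0.349515 = 0.394299
step 6→7:
  ẍ = (ẋ'−ẋ)/dt = (-1.073960149−-0.997128681)/0.015035 = -5.110174
  θ̈ = (θ̇'−θ̇)/dt = (-2.427088296−-2.455065800)/0.015035 = 1.860825
  sinθ=-0.333208, cosθ=0.942853
  F = (M+m)·ẍ + m·l·cosθ·θ̈ − m·l·sinθ·θ̇² = -9.606075 + 0.357631 − -0.409380 = -8.839064
step 7→8:
  ẍ = (ẋ'−ẋ)/dt = (-0.961419912−-1.073960149)/0.015035 = 7.485217
  θ̈ = (θ̇'−θ̇)/dt = (-2.617926534−-2.427088296)/0.015035 = -12.692932
  sinθ=-0.367776, cosθ=0.929915
  F = (M+m)·ẍ + m·l·cosθ·θ̈ − m·l·sinθ·θ̇² = 14.070666 + -2.405969 − -0.441610 = 12.106307

F_0 = -3.319287 N
F_1 = 13.941420 N
F_2 = 8.429597 N
F_3 = 3.467446 N
F_4 = 14.349659 N
F_5 = 0.394299 N
F_6 = -8.839064 N
F_7 = 12.106307 N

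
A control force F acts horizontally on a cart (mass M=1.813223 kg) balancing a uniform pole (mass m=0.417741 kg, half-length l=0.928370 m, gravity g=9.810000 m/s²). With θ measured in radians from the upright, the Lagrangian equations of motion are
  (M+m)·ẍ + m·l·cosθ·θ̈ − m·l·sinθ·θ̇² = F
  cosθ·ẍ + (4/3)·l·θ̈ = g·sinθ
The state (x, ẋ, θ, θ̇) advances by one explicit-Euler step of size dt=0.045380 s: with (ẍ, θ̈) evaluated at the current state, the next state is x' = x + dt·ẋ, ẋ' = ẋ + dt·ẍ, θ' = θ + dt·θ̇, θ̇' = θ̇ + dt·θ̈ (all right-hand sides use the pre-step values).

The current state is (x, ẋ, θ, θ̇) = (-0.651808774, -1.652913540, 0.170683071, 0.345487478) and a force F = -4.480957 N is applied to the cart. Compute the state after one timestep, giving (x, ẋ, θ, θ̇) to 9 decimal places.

sinθ=0.169855534, cosθ=0.985468973
temp = (F + m·l·θ̇²·sinθ)/(M+m) = (-4.480957 + 0.007862715)/2.230964 = -2.005005139
θ̈ = (g·sinθ − cosθ·temp)/(l·(4/3 − m·cos²θ/(M+m))) = 3.407041461
ẍ = temp − m·l·θ̈·cosθ/(M+m) = -2.588659872
Euler: x'=-0.651808774+0.045380·-1.652913540=-0.726817990, ẋ'=-1.652913540+0.045380·-2.588659872=-1.770386925
       θ'=0.170683071+0.045380·0.345487478=0.186361293, θ̇'=0.345487478+0.045380·3.407041461=0.500099019

(-0.726817990, -1.770386925, 0.186361293, 0.500099019)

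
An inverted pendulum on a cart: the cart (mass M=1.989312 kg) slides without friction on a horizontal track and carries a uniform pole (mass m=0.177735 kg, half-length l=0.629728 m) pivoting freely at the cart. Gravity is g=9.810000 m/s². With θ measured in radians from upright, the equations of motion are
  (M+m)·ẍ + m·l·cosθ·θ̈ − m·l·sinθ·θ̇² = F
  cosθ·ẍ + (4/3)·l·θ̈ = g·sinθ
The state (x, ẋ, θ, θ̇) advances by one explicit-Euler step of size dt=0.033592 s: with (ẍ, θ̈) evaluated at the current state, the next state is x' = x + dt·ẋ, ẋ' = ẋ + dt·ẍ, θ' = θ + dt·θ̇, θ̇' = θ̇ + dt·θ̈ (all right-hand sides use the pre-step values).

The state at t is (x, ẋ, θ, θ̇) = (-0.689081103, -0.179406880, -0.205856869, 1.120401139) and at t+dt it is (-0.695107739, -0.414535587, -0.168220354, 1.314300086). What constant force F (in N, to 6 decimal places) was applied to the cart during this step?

F = -14.507215 N

ẍ = (ẋ'−ẋ)/dt = (-0.414535587−-0.179406880)/0.033592 = -6.999545
θ̈ = (θ̇'−θ̇)/dt = (1.314300086−1.120401139)/0.033592 = 5.772176
sinθ=-0.204406, cosθ=0.978886
F = (M+m)·ẍ + m·l·cosθ·θ̈ − m·l·sinθ·θ̇² = -15.168342 + 0.632409 − -0.028719 = -14.507215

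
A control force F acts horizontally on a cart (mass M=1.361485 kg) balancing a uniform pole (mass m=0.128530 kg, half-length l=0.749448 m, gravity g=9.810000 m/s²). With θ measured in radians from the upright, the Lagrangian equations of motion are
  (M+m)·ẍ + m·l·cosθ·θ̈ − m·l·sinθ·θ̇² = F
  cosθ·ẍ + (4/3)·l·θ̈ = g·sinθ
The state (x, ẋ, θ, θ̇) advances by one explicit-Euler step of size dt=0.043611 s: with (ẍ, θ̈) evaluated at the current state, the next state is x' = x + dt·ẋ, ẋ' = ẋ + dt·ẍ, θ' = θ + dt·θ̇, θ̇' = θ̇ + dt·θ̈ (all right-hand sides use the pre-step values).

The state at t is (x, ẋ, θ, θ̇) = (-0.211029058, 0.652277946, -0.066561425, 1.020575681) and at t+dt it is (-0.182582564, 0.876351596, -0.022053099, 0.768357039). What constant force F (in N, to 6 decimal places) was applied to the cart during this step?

F = 7.106523 N

ẍ = (ẋ'−ẋ)/dt = (0.876351596−0.652277946)/0.043611 = 5.138008
θ̈ = (θ̇'−θ̇)/dt = (0.768357039−1.020575681)/0.043611 = -5.783372
sinθ=-0.066512, cosθ=0.997786
F = (M+m)·ẍ + m·l·cosθ·θ̈ − m·l·sinθ·θ̇² = 7.655708 + -0.555859 − -0.006673 = 7.106523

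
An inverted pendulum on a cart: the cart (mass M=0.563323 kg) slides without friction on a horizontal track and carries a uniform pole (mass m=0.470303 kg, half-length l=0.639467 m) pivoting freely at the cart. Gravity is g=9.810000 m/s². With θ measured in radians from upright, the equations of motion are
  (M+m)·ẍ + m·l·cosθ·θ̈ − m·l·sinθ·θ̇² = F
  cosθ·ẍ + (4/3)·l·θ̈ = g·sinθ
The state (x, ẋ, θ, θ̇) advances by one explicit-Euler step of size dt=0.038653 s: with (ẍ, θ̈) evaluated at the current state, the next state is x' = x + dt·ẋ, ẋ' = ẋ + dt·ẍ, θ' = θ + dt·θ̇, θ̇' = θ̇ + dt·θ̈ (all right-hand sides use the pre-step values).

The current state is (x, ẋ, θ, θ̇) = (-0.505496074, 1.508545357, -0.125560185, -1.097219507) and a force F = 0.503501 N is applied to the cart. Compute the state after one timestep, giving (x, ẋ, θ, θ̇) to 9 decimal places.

(-0.447186270, 1.558553157, -0.167971011, -1.211103151)

sinθ=-0.125230528, cosθ=0.992127671
temp = (F + m·l·θ̇²·sinθ)/(M+m) = (0.503501 + -0.045341213)/1.033626 = 0.443254897
θ̈ = (g·sinθ − cosθ·temp)/(l·(4/3 − m·cos²θ/(M+m))) = -2.946308019
ẍ = temp − m·l·θ̈·cosθ/(M+m) = 1.293762444
Euler: x'=-0.505496074+0.038653·1.508545357=-0.447186270, ẋ'=1.508545357+0.038653·1.293762444=1.558553157
       θ'=-0.125560185+0.038653·-1.097219507=-0.167971011, θ̇'=-1.097219507+0.038653·-2.946308019=-1.211103151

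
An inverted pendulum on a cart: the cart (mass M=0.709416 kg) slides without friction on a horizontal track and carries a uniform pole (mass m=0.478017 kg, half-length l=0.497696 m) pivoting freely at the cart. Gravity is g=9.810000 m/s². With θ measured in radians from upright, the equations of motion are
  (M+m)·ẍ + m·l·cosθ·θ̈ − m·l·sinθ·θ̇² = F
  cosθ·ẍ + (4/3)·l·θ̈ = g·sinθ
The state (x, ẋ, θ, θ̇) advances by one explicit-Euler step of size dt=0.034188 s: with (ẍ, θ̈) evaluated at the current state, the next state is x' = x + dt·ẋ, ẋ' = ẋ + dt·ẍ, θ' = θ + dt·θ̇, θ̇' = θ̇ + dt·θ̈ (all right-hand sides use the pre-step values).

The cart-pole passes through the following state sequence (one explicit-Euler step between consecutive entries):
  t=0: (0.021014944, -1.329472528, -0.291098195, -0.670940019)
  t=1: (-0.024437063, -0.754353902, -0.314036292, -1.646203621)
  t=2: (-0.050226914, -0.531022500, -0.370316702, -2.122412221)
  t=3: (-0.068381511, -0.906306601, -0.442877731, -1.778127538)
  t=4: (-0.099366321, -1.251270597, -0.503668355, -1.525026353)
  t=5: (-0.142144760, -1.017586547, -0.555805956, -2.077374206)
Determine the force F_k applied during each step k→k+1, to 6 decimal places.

F_0 = 13.504880 N
F_1 = 4.804231 N
F_2 = -10.413282 N
F_3 = -10.067742 N
F_4 = 5.017108 N

step 0→1:
  ẍ = (ẋ'−ẋ)/dt = (-0.754353902−-1.329472528)/0.034188 = 16.822237
  θ̈ = (θ̇'−θ̇)/dt = (-1.646203621−-0.670940019)/0.034188 = -28.526489
  sinθ=-0.287004, cosθ=0.957929
  F = (M+m)·ẍ + m·l·cosθ·θ̈ − m·l·sinθ·θ̇² = 19.975279 + -6.501136 − -0.030737 = 13.504880
step 1→2:
  ẍ = (ẋ'−ẋ)/dt = (-0.531022500−-0.754353902)/0.034188 = 6.532450
  θ̈ = (θ̇'−θ̇)/dt = (-2.122412221−-1.646203621)/0.034188 = -13.929115
  sinθ=-0.308900, cosθ=0.951095
  F = (M+m)·ẍ + m·l·cosθ·θ̈ − m·l·sinθ·θ̇² = 7.756847 + -3.151771 − -0.199156 = 4.804231
step 2→3:
  ẍ = (ẋ'−ẋ)/dt = (-0.906306601−-0.531022500)/0.034188 = -10.977071
  θ̈ = (θ̇'−θ̇)/dt = (-1.778127538−-2.122412221)/0.034188 = 10.070337
  sinθ=-0.361911, cosθ=0.932213
  F = (M+m)·ẍ + m·l·cosθ·θ̈ − m·l·sinθ·θ̇² = -13.034536 + 2.233400 − -0.387854 = -10.413282
step 3→4:
  ẍ = (ẋ'−ẋ)/dt = (-1.251270597−-0.906306601)/0.034188 = -10.090207
  θ̈ = (θ̇'−θ̇)/dt = (-1.525026353−-1.778127538)/0.034188 = 7.403217
  sinθ=-0.428541, cosθ=0.903522
  F = (M+m)·ẍ + m·l·cosθ·θ̈ − m·l·sinθ·θ̇² = -11.981445 + 1.591354 − -0.322349 = -10.067742
step 4→5:
  ẍ = (ẋ'−ẋ)/dt = (-1.017586547−-1.251270597)/0.034188 = 6.835265
  θ̈ = (θ̇'−θ̇)/dt = (-2.077374206−-1.525026353)/0.034188 = -16.156191
  sinθ=-0.482642, cosθ=0.875818
  F = (M+m)·ẍ + m·l·cosθ·θ̈ − m·l·sinθ·θ̇² = 8.116420 + -3.366358 − -0.267047 = 5.017108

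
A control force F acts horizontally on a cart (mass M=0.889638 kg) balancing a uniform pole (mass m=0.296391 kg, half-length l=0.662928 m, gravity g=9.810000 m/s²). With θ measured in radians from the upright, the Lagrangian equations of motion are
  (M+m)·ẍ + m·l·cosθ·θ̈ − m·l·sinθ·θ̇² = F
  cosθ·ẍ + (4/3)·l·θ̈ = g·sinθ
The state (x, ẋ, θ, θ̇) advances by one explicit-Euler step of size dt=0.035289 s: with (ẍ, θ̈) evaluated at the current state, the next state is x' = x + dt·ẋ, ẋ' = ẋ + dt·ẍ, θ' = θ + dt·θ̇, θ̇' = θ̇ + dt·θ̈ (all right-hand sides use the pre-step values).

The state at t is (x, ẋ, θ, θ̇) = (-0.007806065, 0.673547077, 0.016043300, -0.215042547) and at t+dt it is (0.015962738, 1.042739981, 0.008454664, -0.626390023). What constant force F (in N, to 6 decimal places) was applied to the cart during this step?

ẍ = (ẋ'−ẋ)/dt = (1.042739981−0.673547077)/0.035289 = 10.461983
θ̈ = (θ̇'−θ̇)/dt = (-0.626390023−-0.215042547)/0.035289 = -11.656535
sinθ=0.016043, cosθ=0.999871
F = (M+m)·ẍ + m·l·cosθ·θ̈ − m·l·sinθ·θ̇² = 12.408215 + -2.290050 − 0.000146 = 10.118019

F = 10.118019 N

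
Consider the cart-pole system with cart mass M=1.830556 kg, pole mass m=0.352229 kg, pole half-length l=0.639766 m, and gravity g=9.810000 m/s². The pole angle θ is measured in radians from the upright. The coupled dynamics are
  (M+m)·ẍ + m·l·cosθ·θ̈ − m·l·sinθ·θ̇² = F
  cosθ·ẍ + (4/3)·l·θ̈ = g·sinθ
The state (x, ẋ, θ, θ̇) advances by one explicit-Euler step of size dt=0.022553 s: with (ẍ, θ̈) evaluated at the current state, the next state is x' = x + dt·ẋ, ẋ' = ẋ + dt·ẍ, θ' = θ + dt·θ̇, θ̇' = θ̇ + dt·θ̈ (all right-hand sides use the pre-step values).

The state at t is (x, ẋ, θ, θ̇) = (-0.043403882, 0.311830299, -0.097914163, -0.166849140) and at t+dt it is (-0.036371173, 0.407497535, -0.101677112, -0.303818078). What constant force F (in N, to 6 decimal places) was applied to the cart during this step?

F = 7.897731 N

ẍ = (ẋ'−ẋ)/dt = (0.407497535−0.311830299)/0.022553 = 4.241885
θ̈ = (θ̇'−θ̇)/dt = (-0.303818078−-0.166849140)/0.022553 = -6.073203
sinθ=-0.097758, cosθ=0.995210
F = (M+m)·ẍ + m·l·cosθ·θ̈ − m·l·sinθ·θ̇² = 9.259123 + -1.362006 − -0.000613 = 7.897731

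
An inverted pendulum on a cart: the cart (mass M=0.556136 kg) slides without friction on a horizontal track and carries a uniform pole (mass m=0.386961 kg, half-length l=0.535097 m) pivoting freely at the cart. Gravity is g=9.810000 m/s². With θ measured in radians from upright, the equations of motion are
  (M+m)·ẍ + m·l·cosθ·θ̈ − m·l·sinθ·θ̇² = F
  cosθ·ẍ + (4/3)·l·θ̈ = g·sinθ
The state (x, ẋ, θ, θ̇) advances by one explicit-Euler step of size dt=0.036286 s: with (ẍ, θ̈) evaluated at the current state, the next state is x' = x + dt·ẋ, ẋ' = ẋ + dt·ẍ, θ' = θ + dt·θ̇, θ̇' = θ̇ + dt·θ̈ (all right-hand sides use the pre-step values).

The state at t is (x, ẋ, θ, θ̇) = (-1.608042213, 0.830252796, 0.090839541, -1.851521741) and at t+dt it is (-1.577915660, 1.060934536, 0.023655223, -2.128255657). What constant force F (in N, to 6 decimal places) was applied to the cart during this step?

ẍ = (ẋ'−ẋ)/dt = (1.060934536−0.830252796)/0.036286 = 6.357321
θ̈ = (θ̇'−θ̇)/dt = (-2.128255657−-1.851521741)/0.036286 = -7.626465
sinθ=0.090715, cosθ=0.995877
F = (M+m)·ẍ + m·l·cosθ·θ̈ − m·l·sinθ·θ̇² = 5.995570 + -1.572638 − 0.064392 = 4.358540

F = 4.358540 N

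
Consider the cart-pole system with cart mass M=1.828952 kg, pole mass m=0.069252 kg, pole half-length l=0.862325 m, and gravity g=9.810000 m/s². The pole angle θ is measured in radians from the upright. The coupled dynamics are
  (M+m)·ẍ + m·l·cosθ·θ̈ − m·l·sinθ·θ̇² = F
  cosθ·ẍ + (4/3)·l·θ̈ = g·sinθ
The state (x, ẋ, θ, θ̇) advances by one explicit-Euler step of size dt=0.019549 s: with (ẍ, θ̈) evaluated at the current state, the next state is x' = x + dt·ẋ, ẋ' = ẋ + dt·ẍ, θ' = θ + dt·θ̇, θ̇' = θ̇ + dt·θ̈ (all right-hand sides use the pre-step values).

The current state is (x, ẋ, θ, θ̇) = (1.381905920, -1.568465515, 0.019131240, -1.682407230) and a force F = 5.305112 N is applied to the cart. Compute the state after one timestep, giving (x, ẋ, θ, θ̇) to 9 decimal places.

sinθ=0.019130073, cosθ=0.999817003
temp = (F + m·l·θ̇²·sinθ)/(M+m) = (5.305112 + 0.003233569)/1.898204 = 2.796509527
θ̈ = (g·sinθ − cosθ·temp)/(l·(4/3 − m·cos²θ/(M+m))) = -2.332370243
ẍ = temp − m·l·θ̈·cosθ/(M+m) = 2.869872753
Euler: x'=1.381905920+0.019549·-1.568465515=1.351243988, ẋ'=-1.568465515+0.019549·2.869872753=-1.512362373
       θ'=0.019131240+0.019549·-1.682407230=-0.013758139, θ̇'=-1.682407230+0.019549·-2.332370243=-1.728002736

(1.351243988, -1.512362373, -0.013758139, -1.728002736)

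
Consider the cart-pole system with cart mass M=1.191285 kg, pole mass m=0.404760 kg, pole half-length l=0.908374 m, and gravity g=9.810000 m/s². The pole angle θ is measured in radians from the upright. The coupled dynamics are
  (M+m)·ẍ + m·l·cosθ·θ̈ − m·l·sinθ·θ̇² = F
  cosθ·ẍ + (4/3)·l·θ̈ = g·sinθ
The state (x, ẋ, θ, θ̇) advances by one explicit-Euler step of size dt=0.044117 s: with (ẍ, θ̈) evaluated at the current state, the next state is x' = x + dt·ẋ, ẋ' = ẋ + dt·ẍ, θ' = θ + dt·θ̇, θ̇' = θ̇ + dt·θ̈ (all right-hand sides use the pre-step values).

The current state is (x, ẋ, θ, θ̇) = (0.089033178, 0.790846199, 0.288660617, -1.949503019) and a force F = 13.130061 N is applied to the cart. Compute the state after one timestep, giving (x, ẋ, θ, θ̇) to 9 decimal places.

sinθ=0.284668513, cosθ=0.958626015
temp = (F + m·l·θ̇²·sinθ)/(M+m) = (13.130061 + 0.397786042)/1.596045 = 8.475855657
θ̈ = (g·sinθ − cosθ·temp)/(l·(4/3 − m·cos²θ/(M+m))) = -5.335416540
ẍ = temp − m·l·θ̈·cosθ/(M+m) = 9.654098179
Euler: x'=0.089033178+0.044117·0.790846199=0.123922940, ẋ'=0.790846199+0.044117·9.654098179=1.216756048
       θ'=0.288660617+0.044117·-1.949503019=0.202654392, θ̇'=-1.949503019+0.044117·-5.335416540=-2.184885591

(0.123922940, 1.216756048, 0.202654392, -2.184885591)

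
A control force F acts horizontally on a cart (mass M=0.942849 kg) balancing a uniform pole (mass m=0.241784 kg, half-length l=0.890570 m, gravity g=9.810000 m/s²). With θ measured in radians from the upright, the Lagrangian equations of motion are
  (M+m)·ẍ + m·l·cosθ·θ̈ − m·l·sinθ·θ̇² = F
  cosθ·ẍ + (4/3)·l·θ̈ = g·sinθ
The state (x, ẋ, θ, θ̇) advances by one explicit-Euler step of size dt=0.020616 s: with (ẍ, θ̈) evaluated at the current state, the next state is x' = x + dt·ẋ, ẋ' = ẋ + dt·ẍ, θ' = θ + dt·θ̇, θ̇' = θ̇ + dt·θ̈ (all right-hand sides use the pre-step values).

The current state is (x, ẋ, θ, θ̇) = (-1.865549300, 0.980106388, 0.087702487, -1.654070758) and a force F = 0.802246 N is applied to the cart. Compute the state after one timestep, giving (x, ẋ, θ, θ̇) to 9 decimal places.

sinθ=0.087590100, cosθ=0.996156601
temp = (F + m·l·θ̇²·sinθ)/(M+m) = (0.802246 + 0.051601082)/1.184633 = 0.720769286
θ̈ = (g·sinθ − cosθ·temp)/(l·(4/3 − m·cos²θ/(M+m))) = 0.140270114
ẍ = temp − m·l·θ̈·cosθ/(M+m) = 0.695370991
Euler: x'=-1.865549300+0.020616·0.980106388=-1.845343427, ẋ'=0.980106388+0.020616·0.695370991=0.994442156
       θ'=0.087702487+0.020616·-1.654070758=0.053602164, θ̇'=-1.654070758+0.020616·0.140270114=-1.651178949

(-1.845343427, 0.994442156, 0.053602164, -1.651178949)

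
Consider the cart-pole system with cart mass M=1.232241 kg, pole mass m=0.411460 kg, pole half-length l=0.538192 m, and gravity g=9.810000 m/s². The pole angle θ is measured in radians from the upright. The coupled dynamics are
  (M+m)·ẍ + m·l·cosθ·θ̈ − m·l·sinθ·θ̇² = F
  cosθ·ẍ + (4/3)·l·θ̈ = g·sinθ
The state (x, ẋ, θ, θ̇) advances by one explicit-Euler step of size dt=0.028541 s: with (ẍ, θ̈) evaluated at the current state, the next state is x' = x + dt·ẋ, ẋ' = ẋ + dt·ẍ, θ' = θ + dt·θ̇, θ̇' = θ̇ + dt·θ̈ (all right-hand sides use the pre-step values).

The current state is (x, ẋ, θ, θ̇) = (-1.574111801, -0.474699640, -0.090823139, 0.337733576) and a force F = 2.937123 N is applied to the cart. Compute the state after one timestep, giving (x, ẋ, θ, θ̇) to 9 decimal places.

(-1.587660203, -0.406245492, -0.081183885, 0.207343706)

sinθ=-0.090698326, cosθ=0.995878413
temp = (F + m·l·θ̇²·sinθ)/(M+m) = (2.937123 + -0.002290934)/1.643701 = 1.785502391
θ̈ = (g·sinθ − cosθ·temp)/(l·(4/3 − m·cos²θ/(M+m))) = -4.568510906
ẍ = temp − m·l·θ̈·cosθ/(M+m) = 2.398449534
Euler: x'=-1.574111801+0.028541·-0.474699640=-1.587660203, ẋ'=-0.474699640+0.028541·2.398449534=-0.406245492
       θ'=-0.090823139+0.028541·0.337733576=-0.081183885, θ̇'=0.337733576+0.028541·-4.568510906=0.207343706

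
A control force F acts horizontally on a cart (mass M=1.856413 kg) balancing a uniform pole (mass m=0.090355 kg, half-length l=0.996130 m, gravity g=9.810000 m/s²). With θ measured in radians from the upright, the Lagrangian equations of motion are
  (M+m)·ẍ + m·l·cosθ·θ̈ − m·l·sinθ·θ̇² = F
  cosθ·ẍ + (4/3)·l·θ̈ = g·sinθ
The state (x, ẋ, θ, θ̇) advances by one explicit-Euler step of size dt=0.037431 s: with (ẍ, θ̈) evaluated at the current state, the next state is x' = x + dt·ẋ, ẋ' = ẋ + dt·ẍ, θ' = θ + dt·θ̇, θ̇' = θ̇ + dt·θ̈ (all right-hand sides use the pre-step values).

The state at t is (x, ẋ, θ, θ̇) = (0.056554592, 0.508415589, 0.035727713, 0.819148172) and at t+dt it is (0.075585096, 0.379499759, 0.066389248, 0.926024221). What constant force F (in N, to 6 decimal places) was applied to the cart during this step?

F = -6.450180 N

ẍ = (ẋ'−ẋ)/dt = (0.379499759−0.508415589)/0.037431 = -3.444093
θ̈ = (θ̇'−θ̇)/dt = (0.926024221−0.819148172)/0.037431 = 2.855282
sinθ=0.035720, cosθ=0.999362
F = (M+m)·ẍ + m·l·cosθ·θ̈ − m·l·sinθ·θ̇² = -6.704849 + 0.256827 − 0.002157 = -6.450180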